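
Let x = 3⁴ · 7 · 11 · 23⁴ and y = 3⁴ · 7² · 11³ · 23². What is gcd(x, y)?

min exponent per shared prime: 3⁴ · 7 · 11 · 23² = 3299373

3299373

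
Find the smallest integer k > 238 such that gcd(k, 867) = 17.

Multiples of 17 above 238: 17·15, 17·16, … . Need the cofactor coprime to 867/17 = 51.
Checking s = 15, 16, … the first with gcd(s, 51) = 1 is s = 16, giving 272.

272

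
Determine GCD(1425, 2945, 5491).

19

gcd(1425, 2945): 2945 = 2·1425 + 95; 1425 = 15·95 + 0 → 95
gcd(95, 5491): 5491 = 57·95 + 76; 95 = 1·76 + 19; 76 = 4·19 + 0 → 19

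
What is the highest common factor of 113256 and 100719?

Euclid: 113256 = 1·100719 + 12537; 100719 = 8·12537 + 423; 12537 = 29·423 + 270; 423 = 1·270 + 153; 270 = 1·153 + 117; 153 = 1·117 + 36; 117 = 3·36 + 9; 36 = 4·9 + 0. Last nonzero remainder: 9.

9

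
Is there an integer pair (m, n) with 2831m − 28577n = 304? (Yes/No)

Yes

By Bézout, 2831m − 28577n = 304 has integer solutions iff gcd(2831, 28577) | 304.
Euclid: 28577 = 10·2831 + 267; 2831 = 10·267 + 161; 267 = 1·161 + 106; 161 = 1·106 + 55; 106 = 1·55 + 51; 55 = 1·51 + 4; 51 = 12·4 + 3; 4 = 1·3 + 1; 3 = 3·1 + 0. gcd = 1; 304 mod 1 = 0. Yes.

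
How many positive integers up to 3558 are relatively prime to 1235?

2490

Prime factors of 1235: 5, 13, 19. Count integers ≤ 3558 divisible by none of them.
By inclusion–exclusion: 3558 − ⌊3558/5⌋ − ⌊3558/13⌋ − ⌊3558/19⌋ + ⌊3558/65⌋ + ⌊3558/95⌋ + ⌊3558/247⌋ − ⌊3558/1235⌋ = 2490.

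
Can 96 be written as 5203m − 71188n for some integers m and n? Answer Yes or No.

By Bézout, 5203m − 71188n = 96 has integer solutions iff gcd(5203, 71188) | 96.
Euclid: 71188 = 13·5203 + 3549; 5203 = 1·3549 + 1654; 3549 = 2·1654 + 241; 1654 = 6·241 + 208; 241 = 1·208 + 33; 208 = 6·33 + 10; 33 = 3·10 + 3; 10 = 3·3 + 1; 3 = 3·1 + 0. gcd = 1; 96 mod 1 = 0. Yes.

Yes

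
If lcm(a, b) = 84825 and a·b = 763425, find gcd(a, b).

From gcd × lcm = ab: gcd = 763425 / 84825 = 9.

9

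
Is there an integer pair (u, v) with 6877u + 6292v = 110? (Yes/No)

No

gcd(6877, 6292): 6877 = 1·6292 + 585; 6292 = 10·585 + 442; 585 = 1·442 + 143; 442 = 3·143 + 13; 143 = 11·13 + 0 → 13
13 does not divide 110, so a solution does not exist.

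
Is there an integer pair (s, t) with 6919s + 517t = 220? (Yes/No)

Yes

gcd(6919, 517): 6919 = 13·517 + 198; 517 = 2·198 + 121; 198 = 1·121 + 77; 121 = 1·77 + 44; 77 = 1·44 + 33; 44 = 1·33 + 11; 33 = 3·11 + 0 → 11
11 divides 220, so a solution exists.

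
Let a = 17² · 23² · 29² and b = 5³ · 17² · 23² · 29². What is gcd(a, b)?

128572921

min exponent per shared prime: 17² · 23² · 29² = 128572921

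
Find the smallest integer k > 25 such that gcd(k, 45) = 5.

35

45 = 5·9. Any k with gcd(k, 45) = 5 is a multiple of 5, say 5s, with s coprime to 9.
Need s > 25/5, so s ≥ 6. First s ≥ 6 with gcd(s, 9) = 1 is s = 7. Thus k = 5·7 = 35.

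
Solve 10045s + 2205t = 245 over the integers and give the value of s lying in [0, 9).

2

gcd(10045, 2205) = 245 (Euclid: 10045 = 4·2205 + 1225; 2205 = 1·1225 + 980; 1225 = 1·980 + 245; 980 = 4·245 + 0), and 245 | 245.
Extended Euclid: 10045·(2) + 2205·(-9) = 245. Scale by 1: s₀ = 2.
General solution s = s₀ + 9k; reducing mod 9 gives s = 2 (and t = -9).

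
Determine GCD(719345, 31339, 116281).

gcd(719345, 31339): 719345 = 22·31339 + 29887; 31339 = 1·29887 + 1452; 29887 = 20·1452 + 847; 1452 = 1·847 + 605; 847 = 1·605 + 242; 605 = 2·242 + 121; 242 = 2·121 + 0 → 121
gcd(121, 116281): 116281 = 961·121 + 0 → 121

121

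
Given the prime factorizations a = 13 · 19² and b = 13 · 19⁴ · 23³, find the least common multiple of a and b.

20613002891

max exponent per prime: 13 · 19⁴ · 23³ = 20613002891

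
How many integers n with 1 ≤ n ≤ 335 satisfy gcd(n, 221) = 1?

Prime factors of 221: 13, 17. Count integers ≤ 335 divisible by none of them.
By inclusion–exclusion: 335 − ⌊335/13⌋ − ⌊335/17⌋ + ⌊335/221⌋ = 292.

292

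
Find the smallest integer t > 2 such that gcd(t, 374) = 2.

4

Multiples of 2 above 2: 2·2, 2·3, … . Need the cofactor coprime to 374/2 = 187.
Checking s = 2, 3, … the first with gcd(s, 187) = 1 is s = 2, giving 4.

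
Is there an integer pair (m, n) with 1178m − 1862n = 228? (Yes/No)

Yes

gcd(1178, 1862): 1862 = 1·1178 + 684; 1178 = 1·684 + 494; 684 = 1·494 + 190; 494 = 2·190 + 114; 190 = 1·114 + 76; 114 = 1·76 + 38; 76 = 2·38 + 0 → 38
38 divides 228, so a solution exists.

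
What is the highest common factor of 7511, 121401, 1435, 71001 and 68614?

7

7511 = 7 · 29 · 37; 121401 = 3² · 7 · 41 · 47; 1435 = 5 · 7 · 41; 71001 = 3² · 7³ · 23; 68614 = 2 · 7 · 13² · 29
gcd takes min exponent of each prime: 7 = 7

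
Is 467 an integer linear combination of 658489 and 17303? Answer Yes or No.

By Bézout, 658489s − 17303t = 467 has integer solutions iff gcd(658489, 17303) | 467.
Euclid: 658489 = 38·17303 + 975; 17303 = 17·975 + 728; 975 = 1·728 + 247; 728 = 2·247 + 234; 247 = 1·234 + 13; 234 = 18·13 + 0. gcd = 13; 467 mod 13 = 12. No.

No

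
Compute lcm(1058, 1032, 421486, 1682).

77592200712

1058 = 2 · 23²; 1032 = 2³ · 3 · 43; 421486 = 2 · 13² · 29 · 43; 1682 = 2 · 29²
lcm takes max exponent of each prime: 2³ · 3 · 13² · 23² · 29² · 43 = 77592200712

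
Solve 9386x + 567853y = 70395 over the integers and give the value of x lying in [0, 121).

Reduce mod 567853: 9386x ≡ 70395 (mod 567853). With g = gcd(9386, 567853) = 4693 dividing 70395, divide through: 2x ≡ 15 (mod 121).
Since gcd(2, 121) = 1, x ≡ 15·(2)⁻¹ ≡ 68 (mod 121). Smallest non-negative: 68.

68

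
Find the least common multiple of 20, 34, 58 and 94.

20 = 2² · 5; 34 = 2 · 17; 58 = 2 · 29; 94 = 2 · 47
lcm takes max exponent of each prime: 2² · 5 · 17 · 29 · 47 = 463420

463420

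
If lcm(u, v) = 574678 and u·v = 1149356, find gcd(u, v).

2

From gcd × lcm = uv: gcd = 1149356 / 574678 = 2.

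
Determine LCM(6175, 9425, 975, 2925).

1611675

6175 = 5² · 13 · 19; 9425 = 5² · 13 · 29; 975 = 3 · 5² · 13; 2925 = 3² · 5² · 13
lcm takes max exponent of each prime: 3² · 5² · 13 · 19 · 29 = 1611675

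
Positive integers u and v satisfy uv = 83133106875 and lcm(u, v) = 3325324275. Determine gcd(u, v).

gcd·lcm = product, so gcd = 83133106875/3325324275 = 25.

25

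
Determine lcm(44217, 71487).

gcd first: 71487 = 1·44217 + 27270; 44217 = 1·27270 + 16947; 27270 = 1·16947 + 10323; 16947 = 1·10323 + 6624; 10323 = 1·6624 + 3699; 6624 = 1·3699 + 2925; 3699 = 1·2925 + 774; 2925 = 3·774 + 603; 774 = 1·603 + 171; 603 = 3·171 + 90; 171 = 1·90 + 81; 90 = 1·81 + 9; 81 = 9·9 + 0 → gcd = 9
lcm = 44217·71487/gcd = 3160940679/9 = 351215631

351215631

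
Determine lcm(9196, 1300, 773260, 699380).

9196 = 2² · 11² · 19; 1300 = 2² · 5² · 13; 773260 = 2² · 5 · 23 · 41²; 699380 = 2² · 5 · 11² · 17²
lcm takes max exponent of each prime: 2² · 5² · 11² · 13 · 17² · 19 · 23 · 41² = 33394559240900

33394559240900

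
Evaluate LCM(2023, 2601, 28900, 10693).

2023 = 7 · 17²; 2601 = 3² · 17²; 28900 = 2² · 5² · 17²; 10693 = 17² · 37
lcm takes max exponent of each prime: 2² · 3² · 5² · 7 · 17² · 37 = 67365900

67365900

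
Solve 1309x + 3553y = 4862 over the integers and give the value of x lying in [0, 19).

Reduce mod 3553: 1309x ≡ 4862 (mod 3553). With g = gcd(1309, 3553) = 187 dividing 4862, divide through: 7x ≡ 26 (mod 19).
Since gcd(7, 19) = 1, x ≡ 26·(7)⁻¹ ≡ 1 (mod 19). Smallest non-negative: 1.

1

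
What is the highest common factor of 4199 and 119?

17

4199 = 13 · 17 · 19
119 = 7 · 17
Common: 17 = 17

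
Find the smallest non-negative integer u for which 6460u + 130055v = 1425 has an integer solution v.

Reduce mod 130055: 6460u ≡ 1425 (mod 130055). With g = gcd(6460, 130055) = 95 dividing 1425, divide through: 68u ≡ 15 (mod 1369).
Since gcd(68, 1369) = 1, u ≡ 15·(68)⁻¹ ≡ 423 (mod 1369). Smallest non-negative: 423.

423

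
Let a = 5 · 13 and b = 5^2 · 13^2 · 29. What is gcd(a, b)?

min exponent per shared prime: 5 · 13 = 65

65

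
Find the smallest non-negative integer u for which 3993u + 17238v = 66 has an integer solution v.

gcd(3993, 17238) = 3 (Euclid: 17238 = 4·3993 + 1266; 3993 = 3·1266 + 195; 1266 = 6·195 + 96; 195 = 2·96 + 3; 96 = 32·3 + 0), and 3 | 66.
Extended Euclid: 3993·(177) + 17238·(-41) = 3. Scale by 22: u₀ = 3894.
General solution u = u₀ + 5746t; reducing mod 5746 gives u = 3894 (and v = -902).

3894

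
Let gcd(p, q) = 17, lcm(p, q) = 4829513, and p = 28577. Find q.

2873

Using pq = gcd(p,q)·lcm(p,q) = 17·4829513 = 82101721, we get q = 82101721/28577 = 2873.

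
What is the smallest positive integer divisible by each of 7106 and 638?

7106 = 2 · 11 · 17 · 19; 638 = 2 · 11 · 29
max exponents: 2 · 11 · 17 · 19 · 29 = 206074

206074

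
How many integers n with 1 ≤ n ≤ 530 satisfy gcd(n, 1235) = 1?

372

Prime factors of 1235: 5, 13, 19. Count integers ≤ 530 divisible by none of them.
By inclusion–exclusion: 530 − ⌊530/5⌋ − ⌊530/13⌋ − ⌊530/19⌋ + ⌊530/65⌋ + ⌊530/95⌋ + ⌊530/247⌋ − ⌊530/1235⌋ = 372.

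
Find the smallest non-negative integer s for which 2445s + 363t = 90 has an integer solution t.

52

gcd(2445, 363) = 3 (Euclid: 2445 = 6·363 + 267; 363 = 1·267 + 96; 267 = 2·96 + 75; 96 = 1·75 + 21; 75 = 3·21 + 12; 21 = 1·12 + 9; 12 = 1·9 + 3; 9 = 3·3 + 0), and 3 | 90.
Extended Euclid: 2445·(34) + 363·(-229) = 3. Scale by 30: s₀ = 1020.
General solution s = s₀ + 121k; reducing mod 121 gives s = 52 (and t = -350).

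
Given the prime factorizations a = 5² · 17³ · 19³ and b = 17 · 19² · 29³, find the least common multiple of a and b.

max exponent per prime: 5² · 17³ · 19³ · 29³ = 20546675846575

20546675846575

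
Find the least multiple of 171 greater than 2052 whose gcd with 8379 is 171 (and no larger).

8379 = 171·49. Any a with gcd(a, 8379) = 171 is a multiple of 171, say 171s, with s coprime to 49.
Need s > 2052/171, so s ≥ 13. First s ≥ 13 with gcd(s, 49) = 1 is s = 13. Thus a = 171·13 = 2223.

2223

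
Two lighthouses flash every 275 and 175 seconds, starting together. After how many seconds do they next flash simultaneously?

gcd first: 275 = 1·175 + 100; 175 = 1·100 + 75; 100 = 1·75 + 25; 75 = 3·25 + 0 → gcd = 25
lcm = 275·175/gcd = 48125/25 = 1925

1925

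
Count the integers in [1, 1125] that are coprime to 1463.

Prime factors of 1463: 7, 11, 19. Count integers ≤ 1125 divisible by none of them.
By inclusion–exclusion: 1125 − ⌊1125/7⌋ − ⌊1125/11⌋ − ⌊1125/19⌋ + ⌊1125/77⌋ + ⌊1125/133⌋ + ⌊1125/209⌋ − ⌊1125/1463⌋ = 831.

831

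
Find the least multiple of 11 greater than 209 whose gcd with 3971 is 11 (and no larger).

220

3971 = 11·361. Any x with gcd(x, 3971) = 11 is a multiple of 11, say 11s, with s coprime to 361.
Need s > 209/11, so s ≥ 20. First s ≥ 20 with gcd(s, 361) = 1 is s = 20. Thus x = 11·20 = 220.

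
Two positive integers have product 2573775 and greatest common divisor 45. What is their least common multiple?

57195

gcd·lcm = product, so lcm = 2573775/45 = 57195.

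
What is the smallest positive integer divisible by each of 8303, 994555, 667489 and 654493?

76681633599305

lcm(8303, 994555) = 8303·994555/gcd = 8257790165/361 = 22874765
lcm(22874765, 667489) = 22874765·667489/gcd = 15268654015085/361 = 42295440485
lcm(42295440485, 654493) = 42295440485·654493/gcd = 27682069729349105/361 = 76681633599305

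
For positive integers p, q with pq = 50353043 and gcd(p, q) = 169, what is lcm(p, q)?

Since gcd(p,q)·lcm(p,q) = pq, lcm = 50353043/169 = 297947.

297947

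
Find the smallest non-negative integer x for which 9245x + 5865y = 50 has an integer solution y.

gcd(9245, 5865) = 5 (Euclid: 9245 = 1·5865 + 3380; 5865 = 1·3380 + 2485; 3380 = 1·2485 + 895; 2485 = 2·895 + 695; 895 = 1·695 + 200; 695 = 3·200 + 95; 200 = 2·95 + 10; 95 = 9·10 + 5; 10 = 2·5 + 0), and 5 | 50.
Extended Euclid: 9245·(-557) + 5865·(878) = 5. Scale by 10: x₀ = -5570.
General solution x = x₀ + 1173t; reducing mod 1173 gives x = 295 (and y = -465).

295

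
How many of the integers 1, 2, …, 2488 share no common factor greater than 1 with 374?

Prime factors of 374: 2, 11, 17. Count integers ≤ 2488 divisible by none of them.
By inclusion–exclusion: 2488 − ⌊2488/2⌋ − ⌊2488/11⌋ − ⌊2488/17⌋ + ⌊2488/22⌋ + ⌊2488/34⌋ + ⌊2488/187⌋ − ⌊2488/374⌋ = 1065.

1065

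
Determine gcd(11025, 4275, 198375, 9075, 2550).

75

11025 = 3² · 5² · 7²; 4275 = 3² · 5² · 19; 198375 = 3 · 5³ · 23²; 9075 = 3 · 5² · 11²; 2550 = 2 · 3 · 5² · 17
gcd takes min exponent of each prime: 3 · 5² = 75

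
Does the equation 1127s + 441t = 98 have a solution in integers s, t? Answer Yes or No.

gcd(1127, 441): 1127 = 2·441 + 245; 441 = 1·245 + 196; 245 = 1·196 + 49; 196 = 4·49 + 0 → 49
49 divides 98, so a solution exists.

Yes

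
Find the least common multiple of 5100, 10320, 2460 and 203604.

5100 = 2² · 3 · 5² · 17; 10320 = 2⁴ · 3 · 5 · 43; 2460 = 2² · 3 · 5 · 41; 203604 = 2² · 3 · 19² · 47
lcm takes max exponent of each prime: 2⁴ · 3 · 5² · 17 · 19² · 41 · 43 · 47 = 610221548400

610221548400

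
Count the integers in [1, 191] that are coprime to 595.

595 = 5·7·17. Inclusion–exclusion on these primes:
191 − ⌊191/5⌋ − ⌊191/7⌋ − ⌊191/17⌋ + ⌊191/35⌋ + ⌊191/85⌋ + ⌊191/119⌋ − ⌊191/595⌋ = 123

123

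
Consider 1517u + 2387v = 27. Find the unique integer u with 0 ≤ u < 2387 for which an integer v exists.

963

Reduce mod 2387: 1517u ≡ 27 (mod 2387). With g = gcd(1517, 2387) = 1 dividing 27, divide through: 1517u ≡ 27 (mod 2387).
Since gcd(1517, 2387) = 1, u ≡ 27·(1517)⁻¹ ≡ 963 (mod 2387). Smallest non-negative: 963.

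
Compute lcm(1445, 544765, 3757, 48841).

lcm(1445, 544765) = 1445·544765/gcd = 787185425/1445 = 544765
lcm(544765, 3757) = 544765·3757/gcd = 2046682105/3757 = 544765
lcm(544765, 48841) = 544765·48841/gcd = 26606867365/3757 = 7081945

7081945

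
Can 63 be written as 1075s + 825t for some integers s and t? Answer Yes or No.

No

gcd(1075, 825): 1075 = 1·825 + 250; 825 = 3·250 + 75; 250 = 3·75 + 25; 75 = 3·25 + 0 → 25
25 does not divide 63, so a solution does not exist.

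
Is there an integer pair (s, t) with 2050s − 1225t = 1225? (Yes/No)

Yes

By Bézout, 2050s − 1225t = 1225 has integer solutions iff gcd(2050, 1225) | 1225.
Euclid: 2050 = 1·1225 + 825; 1225 = 1·825 + 400; 825 = 2·400 + 25; 400 = 16·25 + 0. gcd = 25; 1225 mod 25 = 0. Yes.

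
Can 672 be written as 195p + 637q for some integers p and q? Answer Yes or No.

No

gcd(195, 637): 637 = 3·195 + 52; 195 = 3·52 + 39; 52 = 1·39 + 13; 39 = 3·13 + 0 → 13
13 does not divide 672, so a solution does not exist.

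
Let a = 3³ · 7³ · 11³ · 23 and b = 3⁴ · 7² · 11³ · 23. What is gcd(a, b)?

min exponent per shared prime: 3³ · 7² · 11³ · 23 = 40500999

40500999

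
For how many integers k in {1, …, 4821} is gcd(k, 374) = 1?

Prime factors of 374: 2, 11, 17. Count integers ≤ 4821 divisible by none of them.
By inclusion–exclusion: 4821 − ⌊4821/2⌋ − ⌊4821/11⌋ − ⌊4821/17⌋ + ⌊4821/22⌋ + ⌊4821/34⌋ + ⌊4821/187⌋ − ⌊4821/374⌋ = 2063.

2063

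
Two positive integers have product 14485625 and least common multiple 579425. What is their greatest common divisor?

gcd·lcm = product, so gcd = 14485625/579425 = 25.

25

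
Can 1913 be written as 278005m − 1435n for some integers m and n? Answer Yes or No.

By Bézout, 278005m − 1435n = 1913 has integer solutions iff gcd(278005, 1435) | 1913.
Euclid: 278005 = 193·1435 + 1050; 1435 = 1·1050 + 385; 1050 = 2·385 + 280; 385 = 1·280 + 105; 280 = 2·105 + 70; 105 = 1·70 + 35; 70 = 2·35 + 0. gcd = 35; 1913 mod 35 = 23. No.

No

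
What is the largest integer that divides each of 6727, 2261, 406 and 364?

7

gcd(6727, 2261): 6727 = 2·2261 + 2205; 2261 = 1·2205 + 56; 2205 = 39·56 + 21; 56 = 2·21 + 14; 21 = 1·14 + 7; 14 = 2·7 + 0 → 7
gcd(7, 406): 406 = 58·7 + 0 → 7
gcd(7, 364): 364 = 52·7 + 0 → 7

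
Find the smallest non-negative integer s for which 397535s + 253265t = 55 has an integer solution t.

gcd(397535, 253265) = 5 (Euclid: 397535 = 1·253265 + 144270; 253265 = 1·144270 + 108995; 144270 = 1·108995 + 35275; 108995 = 3·35275 + 3170; 35275 = 11·3170 + 405; 3170 = 7·405 + 335; 405 = 1·335 + 70; 335 = 4·70 + 55; 70 = 1·55 + 15; 55 = 3·15 + 10; 15 = 1·10 + 5; 10 = 2·5 + 0), and 5 | 55.
Extended Euclid: 397535·(18136) + 253265·(-28467) = 5. Scale by 11: s₀ = 199496.
General solution s = s₀ + 50653k; reducing mod 50653 gives s = 47537 (and t = -74616).

47537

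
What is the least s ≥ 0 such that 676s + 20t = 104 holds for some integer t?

4

gcd(676, 20) = 4 (Euclid: 676 = 33·20 + 16; 20 = 1·16 + 4; 16 = 4·4 + 0), and 4 | 104.
Extended Euclid: 676·(-1) + 20·(34) = 4. Scale by 26: s₀ = -26.
General solution s = s₀ + 5k; reducing mod 5 gives s = 4 (and t = -130).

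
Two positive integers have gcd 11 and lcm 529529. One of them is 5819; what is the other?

u·v = gcd·lcm = 11·529529 = 5824819, so v = 5824819/5819 = 1001.

1001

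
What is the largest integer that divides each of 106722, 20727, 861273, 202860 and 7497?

106722 = 2 · 3² · 7² · 11²; 20727 = 3² · 7² · 47; 861273 = 3⁴ · 7³ · 31; 202860 = 2² · 3² · 5 · 7² · 23; 7497 = 3² · 7² · 17
gcd takes min exponent of each prime: 3² · 7² = 441

441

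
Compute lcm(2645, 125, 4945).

2645 = 5 · 23²; 125 = 5³; 4945 = 5 · 23 · 43
lcm takes max exponent of each prime: 5³ · 23² · 43 = 2843375

2843375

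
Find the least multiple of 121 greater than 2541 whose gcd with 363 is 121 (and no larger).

2662

Multiples of 121 above 2541: 121·22, 121·23, … . Need the cofactor coprime to 363/121 = 3.
Checking s = 22, 23, … the first with gcd(s, 3) = 1 is s = 22, giving 2662.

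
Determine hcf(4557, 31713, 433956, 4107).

4557 = 3 · 7² · 31; 31713 = 3 · 11 · 31²; 433956 = 2² · 3 · 29² · 43; 4107 = 3 · 37²
gcd takes min exponent of each prime: 3 = 3

3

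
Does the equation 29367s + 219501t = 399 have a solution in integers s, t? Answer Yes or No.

By Bézout, 29367s + 219501t = 399 has integer solutions iff gcd(29367, 219501) | 399.
Euclid: 219501 = 7·29367 + 13932; 29367 = 2·13932 + 1503; 13932 = 9·1503 + 405; 1503 = 3·405 + 288; 405 = 1·288 + 117; 288 = 2·117 + 54; 117 = 2·54 + 9; 54 = 6·9 + 0. gcd = 9; 399 mod 9 = 3. No.

No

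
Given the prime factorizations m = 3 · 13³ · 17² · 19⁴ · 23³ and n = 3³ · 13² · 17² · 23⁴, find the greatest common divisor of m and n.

min exponent per shared prime: 3 · 13² · 17² · 23³ = 1782745341

1782745341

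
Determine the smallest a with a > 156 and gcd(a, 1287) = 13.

169

gcd(a, 1287) = 13 forces 13 | a; write a = 13s. Then gcd(13s, 13·99) = 13·gcd(s, 99), so need gcd(s, 99) = 1.
13s > 156 gives s ≥ 13. The least s ≥ 13 coprime to 99 is 13, so a = 13·13 = 169.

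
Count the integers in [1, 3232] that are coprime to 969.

1921

Prime factors of 969: 3, 17, 19. Count integers ≤ 3232 divisible by none of them.
By inclusion–exclusion: 3232 − ⌊3232/3⌋ − ⌊3232/17⌋ − ⌊3232/19⌋ + ⌊3232/51⌋ + ⌊3232/57⌋ + ⌊3232/323⌋ − ⌊3232/969⌋ = 1921.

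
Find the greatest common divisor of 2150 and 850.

50

2150 = 2 · 5² · 43
850 = 2 · 5² · 17
Common: 2 · 5² = 50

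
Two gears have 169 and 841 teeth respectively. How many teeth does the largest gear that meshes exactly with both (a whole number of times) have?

1

Euclid: 841 = 4·169 + 165; 169 = 1·165 + 4; 165 = 41·4 + 1; 4 = 4·1 + 0. Last nonzero remainder: 1.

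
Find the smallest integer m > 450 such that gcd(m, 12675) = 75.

525

12675 = 75·169. Any m with gcd(m, 12675) = 75 is a multiple of 75, say 75s, with s coprime to 169.
Need s > 450/75, so s ≥ 7. First s ≥ 7 with gcd(s, 169) = 1 is s = 7. Thus m = 75·7 = 525.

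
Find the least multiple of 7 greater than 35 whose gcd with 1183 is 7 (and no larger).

42

1183 = 7·169. Any k with gcd(k, 1183) = 7 is a multiple of 7, say 7s, with s coprime to 169.
Need s > 35/7, so s ≥ 6. First s ≥ 6 with gcd(s, 169) = 1 is s = 6. Thus k = 7·6 = 42.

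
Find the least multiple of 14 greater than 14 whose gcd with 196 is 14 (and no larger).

gcd(a, 196) = 14 forces 14 | a; write a = 14s. Then gcd(14s, 14·14) = 14·gcd(s, 14), so need gcd(s, 14) = 1.
14s > 14 gives s ≥ 2. The least s ≥ 2 coprime to 14 is 3, so a = 14·3 = 42.

42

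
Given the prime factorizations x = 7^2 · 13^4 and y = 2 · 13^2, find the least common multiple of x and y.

max exponent per prime: 2 · 7^2 · 13^4 = 2798978

2798978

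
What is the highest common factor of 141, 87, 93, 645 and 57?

3

gcd(141, 87): 141 = 1·87 + 54; 87 = 1·54 + 33; 54 = 1·33 + 21; 33 = 1·21 + 12; 21 = 1·12 + 9; 12 = 1·9 + 3; 9 = 3·3 + 0 → 3
gcd(3, 93): 93 = 31·3 + 0 → 3
gcd(3, 645): 645 = 215·3 + 0 → 3
gcd(3, 57): 57 = 19·3 + 0 → 3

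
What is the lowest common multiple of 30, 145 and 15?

870

30 = 2 · 3 · 5; 145 = 5 · 29; 15 = 3 · 5
lcm takes max exponent of each prime: 2 · 3 · 5 · 29 = 870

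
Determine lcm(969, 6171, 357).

820743

969 = 3 · 17 · 19; 6171 = 3 · 11² · 17; 357 = 3 · 7 · 17
lcm takes max exponent of each prime: 3 · 7 · 11² · 17 · 19 = 820743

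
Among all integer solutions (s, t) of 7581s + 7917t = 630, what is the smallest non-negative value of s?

gcd(7581, 7917) = 21 (Euclid: 7917 = 1·7581 + 336; 7581 = 22·336 + 189; 336 = 1·189 + 147; 189 = 1·147 + 42; 147 = 3·42 + 21; 42 = 2·21 + 0), and 21 | 630.
Extended Euclid: 7581·(-165) + 7917·(158) = 21. Scale by 30: s₀ = -4950.
General solution s = s₀ + 377k; reducing mod 377 gives s = 328 (and t = -314).

328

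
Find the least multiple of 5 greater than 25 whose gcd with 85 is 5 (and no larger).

30

Multiples of 5 above 25: 5·6, 5·7, … . Need the cofactor coprime to 85/5 = 17.
Checking s = 6, 7, … the first with gcd(s, 17) = 1 is s = 6, giving 30.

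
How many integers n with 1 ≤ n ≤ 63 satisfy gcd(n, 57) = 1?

40

Prime factors of 57: 3, 19. Count integers ≤ 63 divisible by none of them.
By inclusion–exclusion: 63 − ⌊63/3⌋ − ⌊63/19⌋ + ⌊63/57⌋ = 40.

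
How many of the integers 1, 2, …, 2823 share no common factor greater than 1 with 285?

Prime factors of 285: 3, 5, 19. Count integers ≤ 2823 divisible by none of them.
By inclusion–exclusion: 2823 − ⌊2823/3⌋ − ⌊2823/5⌋ − ⌊2823/19⌋ + ⌊2823/15⌋ + ⌊2823/57⌋ + ⌊2823/95⌋ − ⌊2823/285⌋ = 1427.

1427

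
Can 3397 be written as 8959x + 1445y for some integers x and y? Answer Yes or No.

gcd(8959, 1445): 8959 = 6·1445 + 289; 1445 = 5·289 + 0 → 289
289 does not divide 3397, so a solution does not exist.

No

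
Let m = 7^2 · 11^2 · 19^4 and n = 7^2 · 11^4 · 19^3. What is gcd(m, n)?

min exponent per shared prime: 7^2 · 11^2 · 19^3 = 40667011

40667011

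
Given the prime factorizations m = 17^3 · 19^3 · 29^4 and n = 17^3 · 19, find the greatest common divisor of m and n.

93347

min exponent per shared prime: 17^3 · 19 = 93347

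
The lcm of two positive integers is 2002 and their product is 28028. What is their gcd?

From gcd × lcm = pq: gcd = 28028 / 2002 = 14.

14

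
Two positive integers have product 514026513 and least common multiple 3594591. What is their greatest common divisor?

143

gcd·lcm = product, so gcd = 514026513/3594591 = 143.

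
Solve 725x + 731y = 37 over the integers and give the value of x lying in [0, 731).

603

Euclid: 731 = 1·725 + 6; 725 = 120·6 + 5; 6 = 1·5 + 1; 5 = 5·1 + 0 → gcd = 1; 37 = 1·37.
Back-substitution yields 725·(-122) + 731·(121) = 1, so one solution is x = -122·37 = -4514, y = 121·37 = 4477.
Solutions in x differ by 731/1 = 731; the one in [0, 731) is -4514 mod 731 = 603.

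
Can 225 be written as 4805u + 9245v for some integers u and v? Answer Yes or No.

Yes

gcd(4805, 9245): 9245 = 1·4805 + 4440; 4805 = 1·4440 + 365; 4440 = 12·365 + 60; 365 = 6·60 + 5; 60 = 12·5 + 0 → 5
5 divides 225, so a solution exists.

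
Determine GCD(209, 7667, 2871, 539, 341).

209 = 11 · 19; 7667 = 11 · 17 · 41; 2871 = 3² · 11 · 29; 539 = 7² · 11; 341 = 11 · 31
gcd takes min exponent of each prime: 11 = 11

11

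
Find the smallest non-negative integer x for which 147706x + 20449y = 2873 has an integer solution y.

32

Euclid: 147706 = 7·20449 + 4563; 20449 = 4·4563 + 2197; 4563 = 2·2197 + 169; 2197 = 13·169 + 0 → gcd = 169; 2873 = 169·17.
Back-substitution yields 147706·(9) + 20449·(-65) = 169, so one solution is x = 9·17 = 153, y = -65·17 = -1105.
Solutions in x differ by 20449/169 = 121; the one in [0, 121) is 153 mod 121 = 32.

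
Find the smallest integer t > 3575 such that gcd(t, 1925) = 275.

Multiples of 275 above 3575: 275·14, 275·15, … . Need the cofactor coprime to 1925/275 = 7.
Checking s = 14, 15, … the first with gcd(s, 7) = 1 is s = 15, giving 4125.

4125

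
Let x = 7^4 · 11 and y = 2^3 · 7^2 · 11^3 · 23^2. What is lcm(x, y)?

13524333592

max exponent per prime: 2^3 · 7^4 · 11^3 · 23^2 = 13524333592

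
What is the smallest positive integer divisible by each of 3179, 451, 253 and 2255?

3179 = 11 · 17²; 451 = 11 · 41; 253 = 11 · 23; 2255 = 5 · 11 · 41
lcm takes max exponent of each prime: 5 · 11 · 17² · 23 · 41 = 14988985

14988985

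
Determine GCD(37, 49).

1

Euclid: 49 = 1·37 + 12; 37 = 3·12 + 1; 12 = 12·1 + 0. Last nonzero remainder: 1.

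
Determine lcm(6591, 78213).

171833961

6591 = 3 · 13³; 78213 = 3 · 29² · 31
max exponents: 3 · 13³ · 29² · 31 = 171833961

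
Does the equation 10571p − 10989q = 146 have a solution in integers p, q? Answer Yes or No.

No

By Bézout, 10571p − 10989q = 146 has integer solutions iff gcd(10571, 10989) | 146.
Euclid: 10989 = 1·10571 + 418; 10571 = 25·418 + 121; 418 = 3·121 + 55; 121 = 2·55 + 11; 55 = 5·11 + 0. gcd = 11; 146 mod 11 = 3. No.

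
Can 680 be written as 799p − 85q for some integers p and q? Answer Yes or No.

Yes

By Bézout, 799p − 85q = 680 has integer solutions iff gcd(799, 85) | 680.
Euclid: 799 = 9·85 + 34; 85 = 2·34 + 17; 34 = 2·17 + 0. gcd = 17; 680 mod 17 = 0. Yes.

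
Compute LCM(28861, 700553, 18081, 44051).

152258889573

28861 = 7² · 19 · 31; 700553 = 7² · 17 · 29²; 18081 = 3² · 7² · 41; 44051 = 7² · 29 · 31
lcm takes max exponent of each prime: 3² · 7² · 17 · 19 · 29² · 31 · 41 = 152258889573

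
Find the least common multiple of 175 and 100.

700

175 = 5² · 7; 100 = 2² · 5²
max exponents: 2² · 5² · 7 = 700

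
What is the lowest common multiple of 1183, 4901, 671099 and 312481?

1183 = 7 · 13²; 4901 = 13² · 29; 671099 = 11 · 13² · 19²; 312481 = 13² · 43²
lcm takes max exponent of each prime: 7 · 11 · 13² · 19² · 29 · 43² = 251894996353

251894996353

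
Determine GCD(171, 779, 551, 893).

171 = 3² · 19; 779 = 19 · 41; 551 = 19 · 29; 893 = 19 · 47
gcd takes min exponent of each prime: 19 = 19

19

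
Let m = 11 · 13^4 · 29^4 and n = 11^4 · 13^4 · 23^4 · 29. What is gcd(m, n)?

min exponent per shared prime: 11 · 13^4 · 29 = 9110959

9110959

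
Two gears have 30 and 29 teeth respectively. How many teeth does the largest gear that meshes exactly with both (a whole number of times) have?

Euclid: 30 = 1·29 + 1; 29 = 29·1 + 0. Last nonzero remainder: 1.

1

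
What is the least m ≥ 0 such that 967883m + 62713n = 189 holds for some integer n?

gcd(967883, 62713) = 7 (Euclid: 967883 = 15·62713 + 27188; 62713 = 2·27188 + 8337; 27188 = 3·8337 + 2177; 8337 = 3·2177 + 1806; 2177 = 1·1806 + 371; 1806 = 4·371 + 322; 371 = 1·322 + 49; 322 = 6·49 + 28; 49 = 1·28 + 21; 28 = 1·21 + 7; 21 = 3·7 + 0), and 7 | 189.
Extended Euclid: 967883·(-2535) + 62713·(39124) = 7. Scale by 27: m₀ = -68445.
General solution m = m₀ + 8959t; reducing mod 8959 gives m = 3227 (and n = -49804).

3227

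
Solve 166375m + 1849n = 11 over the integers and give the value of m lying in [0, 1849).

gcd(166375, 1849) = 1 (Euclid: 166375 = 89·1849 + 1814; 1849 = 1·1814 + 35; 1814 = 51·35 + 29; 35 = 1·29 + 6; 29 = 4·6 + 5; 6 = 1·5 + 1; 5 = 5·1 + 0), and 1 | 11.
Extended Euclid: 166375·(-317) + 1849·(28524) = 1. Scale by 11: m₀ = -3487.
General solution m = m₀ + 1849t; reducing mod 1849 gives m = 211 (and n = -18986).

211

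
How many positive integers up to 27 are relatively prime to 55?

20

55 = 5·11. Inclusion–exclusion on these primes:
27 − ⌊27/5⌋ − ⌊27/11⌋ + ⌊27/55⌋ = 20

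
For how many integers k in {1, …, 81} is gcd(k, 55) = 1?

Prime factors of 55: 5, 11. Count integers ≤ 81 divisible by none of them.
By inclusion–exclusion: 81 − ⌊81/5⌋ − ⌊81/11⌋ + ⌊81/55⌋ = 59.

59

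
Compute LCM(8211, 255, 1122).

903210

8211 = 3 · 7 · 17 · 23; 255 = 3 · 5 · 17; 1122 = 2 · 3 · 11 · 17
lcm takes max exponent of each prime: 2 · 3 · 5 · 7 · 11 · 17 · 23 = 903210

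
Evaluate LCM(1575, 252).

6300

gcd first: 1575 = 6·252 + 63; 252 = 4·63 + 0 → gcd = 63
lcm = 1575·252/gcd = 396900/63 = 6300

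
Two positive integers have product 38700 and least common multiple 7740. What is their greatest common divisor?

gcd·lcm = product, so gcd = 38700/7740 = 5.

5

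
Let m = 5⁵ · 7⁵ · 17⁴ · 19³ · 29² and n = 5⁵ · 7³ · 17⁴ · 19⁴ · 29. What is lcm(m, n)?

max exponent per prime: 5⁵ · 7⁵ · 17⁴ · 19⁴ · 29² = 480779904516998646875

480779904516998646875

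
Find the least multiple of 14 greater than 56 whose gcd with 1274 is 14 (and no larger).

gcd(k, 1274) = 14 forces 14 | k; write k = 14s. Then gcd(14s, 14·91) = 14·gcd(s, 91), so need gcd(s, 91) = 1.
14s > 56 gives s ≥ 5. The least s ≥ 5 coprime to 91 is 5, so k = 14·5 = 70.

70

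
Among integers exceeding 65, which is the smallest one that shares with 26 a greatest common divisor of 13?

Multiples of 13 above 65: 13·6, 13·7, … . Need the cofactor coprime to 26/13 = 2.
Checking s = 6, 7, … the first with gcd(s, 2) = 1 is s = 7, giving 91.

91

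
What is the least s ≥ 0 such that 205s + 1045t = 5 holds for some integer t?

51

gcd(205, 1045) = 5 (Euclid: 1045 = 5·205 + 20; 205 = 10·20 + 5; 20 = 4·5 + 0), and 5 | 5.
Extended Euclid: 205·(51) + 1045·(-10) = 5. Scale by 1: s₀ = 51.
General solution s = s₀ + 209k; reducing mod 209 gives s = 51 (and t = -10).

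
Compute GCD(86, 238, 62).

gcd(86, 238): 238 = 2·86 + 66; 86 = 1·66 + 20; 66 = 3·20 + 6; 20 = 3·6 + 2; 6 = 3·2 + 0 → 2
gcd(2, 62): 62 = 31·2 + 0 → 2

2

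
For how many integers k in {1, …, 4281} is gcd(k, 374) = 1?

Prime factors of 374: 2, 11, 17. Count integers ≤ 4281 divisible by none of them.
By inclusion–exclusion: 4281 − ⌊4281/2⌋ − ⌊4281/11⌋ − ⌊4281/17⌋ + ⌊4281/22⌋ + ⌊4281/34⌋ + ⌊4281/187⌋ − ⌊4281/374⌋ = 1831.

1831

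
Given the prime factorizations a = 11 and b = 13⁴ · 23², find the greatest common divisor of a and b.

min exponent per shared prime: (none) = 1

1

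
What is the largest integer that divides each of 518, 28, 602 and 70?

14

gcd(518, 28): 518 = 18·28 + 14; 28 = 2·14 + 0 → 14
gcd(14, 602): 602 = 43·14 + 0 → 14
gcd(14, 70): 70 = 5·14 + 0 → 14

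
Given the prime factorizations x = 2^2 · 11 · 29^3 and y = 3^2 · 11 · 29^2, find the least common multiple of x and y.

9658044

max exponent per prime: 2^2 · 3^2 · 11 · 29^3 = 9658044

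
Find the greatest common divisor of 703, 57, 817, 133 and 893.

gcd(703, 57): 703 = 12·57 + 19; 57 = 3·19 + 0 → 19
gcd(19, 817): 817 = 43·19 + 0 → 19
gcd(19, 133): 133 = 7·19 + 0 → 19
gcd(19, 893): 893 = 47·19 + 0 → 19

19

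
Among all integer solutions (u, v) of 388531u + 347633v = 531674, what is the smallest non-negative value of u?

13

Euclid: 388531 = 1·347633 + 40898; 347633 = 8·40898 + 20449; 40898 = 2·20449 + 0 → gcd = 20449; 531674 = 20449·26.
Back-substitution yields 388531·(-8) + 347633·(9) = 20449, so one solution is u = -8·26 = -208, v = 9·26 = 234.
Solutions in u differ by 347633/20449 = 17; the one in [0, 17) is -208 mod 17 = 13.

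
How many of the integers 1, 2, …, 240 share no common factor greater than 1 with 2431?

190

2431 = 11·13·17. Inclusion–exclusion on these primes:
240 − ⌊240/11⌋ − ⌊240/13⌋ − ⌊240/17⌋ + ⌊240/143⌋ + ⌊240/187⌋ + ⌊240/221⌋ − ⌊240/2431⌋ = 190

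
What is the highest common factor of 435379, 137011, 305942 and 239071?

435379 = 7 · 37 · 41²; 137011 = 7 · 23² · 37; 305942 = 2 · 7 · 13 · 41²; 239071 = 7³ · 17 · 41
gcd takes min exponent of each prime: 7 = 7

7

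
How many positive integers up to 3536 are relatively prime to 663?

2048

Prime factors of 663: 3, 13, 17. Count integers ≤ 3536 divisible by none of them.
By inclusion–exclusion: 3536 − ⌊3536/3⌋ − ⌊3536/13⌋ − ⌊3536/17⌋ + ⌊3536/39⌋ + ⌊3536/51⌋ + ⌊3536/221⌋ − ⌊3536/663⌋ = 2048.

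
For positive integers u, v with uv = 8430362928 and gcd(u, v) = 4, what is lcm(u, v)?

Since gcd(u,v)·lcm(u,v) = uv, lcm = 8430362928/4 = 2107590732.

2107590732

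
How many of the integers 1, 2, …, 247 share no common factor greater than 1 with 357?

133

357 = 3·7·17. Inclusion–exclusion on these primes:
247 − ⌊247/3⌋ − ⌊247/7⌋ − ⌊247/17⌋ + ⌊247/21⌋ + ⌊247/51⌋ + ⌊247/119⌋ − ⌊247/357⌋ = 133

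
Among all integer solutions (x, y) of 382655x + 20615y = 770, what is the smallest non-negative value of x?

Euclid: 382655 = 18·20615 + 11585; 20615 = 1·11585 + 9030; 11585 = 1·9030 + 2555; 9030 = 3·2555 + 1365; 2555 = 1·1365 + 1190; 1365 = 1·1190 + 175; 1190 = 6·175 + 140; 175 = 1·140 + 35; 140 = 4·35 + 0 → gcd = 35; 770 = 35·22.
Back-substitution yields 382655·(-121) + 20615·(2246) = 35, so one solution is x = -121·22 = -2662, y = 2246·22 = 49412.
Solutions in x differ by 20615/35 = 589; the one in [0, 589) is -2662 mod 589 = 283.

283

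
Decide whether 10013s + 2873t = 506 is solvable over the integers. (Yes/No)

No

gcd(10013, 2873): 10013 = 3·2873 + 1394; 2873 = 2·1394 + 85; 1394 = 16·85 + 34; 85 = 2·34 + 17; 34 = 2·17 + 0 → 17
17 does not divide 506, so a solution does not exist.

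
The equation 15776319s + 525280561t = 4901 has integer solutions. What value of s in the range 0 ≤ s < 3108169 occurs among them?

Reduce mod 525280561: 15776319s ≡ 4901 (mod 525280561). With g = gcd(15776319, 525280561) = 169 dividing 4901, divide through: 93351s ≡ 29 (mod 3108169).
Since gcd(93351, 3108169) = 1, s ≡ 29·(93351)⁻¹ ≡ 899911 (mod 3108169). Smallest non-negative: 899911.

899911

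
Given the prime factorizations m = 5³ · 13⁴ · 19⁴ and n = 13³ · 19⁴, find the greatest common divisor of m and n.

286315237

min exponent per shared prime: 13³ · 19⁴ = 286315237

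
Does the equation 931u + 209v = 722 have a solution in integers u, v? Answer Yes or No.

By Bézout, 931u + 209v = 722 has integer solutions iff gcd(931, 209) | 722.
Euclid: 931 = 4·209 + 95; 209 = 2·95 + 19; 95 = 5·19 + 0. gcd = 19; 722 mod 19 = 0. Yes.

Yes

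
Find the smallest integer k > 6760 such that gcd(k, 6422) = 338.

7098

6422 = 338·19. Any k with gcd(k, 6422) = 338 is a multiple of 338, say 338s, with s coprime to 19.
Need s > 6760/338, so s ≥ 21. First s ≥ 21 with gcd(s, 19) = 1 is s = 21. Thus k = 338·21 = 7098.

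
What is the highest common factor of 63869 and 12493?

63869 = 13 · 17³
12493 = 13 · 31²
Common: 13 = 13

13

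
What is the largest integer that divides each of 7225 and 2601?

289

7225 = 5² · 17²
2601 = 3² · 17²
Common: 17² = 289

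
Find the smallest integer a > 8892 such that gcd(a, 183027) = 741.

10374

Multiples of 741 above 8892: 741·13, 741·14, … . Need the cofactor coprime to 183027/741 = 247.
Checking s = 13, 14, … the first with gcd(s, 247) = 1 is s = 14, giving 10374.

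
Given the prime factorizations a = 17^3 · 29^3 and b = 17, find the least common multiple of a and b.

max exponent per prime: 17^3 · 29^3 = 119823157

119823157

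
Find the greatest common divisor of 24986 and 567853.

Euclid: 567853 = 22·24986 + 18161; 24986 = 1·18161 + 6825; 18161 = 2·6825 + 4511; 6825 = 1·4511 + 2314; 4511 = 1·2314 + 2197; 2314 = 1·2197 + 117; 2197 = 18·117 + 91; 117 = 1·91 + 26; 91 = 3·26 + 13; 26 = 2·13 + 0. Last nonzero remainder: 13.

13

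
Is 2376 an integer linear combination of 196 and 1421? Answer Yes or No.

No

gcd(196, 1421): 1421 = 7·196 + 49; 196 = 4·49 + 0 → 49
49 does not divide 2376, so a solution does not exist.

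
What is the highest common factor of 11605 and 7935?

11605 = 5 · 11 · 211
7935 = 3 · 5 · 23²
Common: 5 = 5

5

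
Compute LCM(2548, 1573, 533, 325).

316015700

2548 = 2² · 7² · 13; 1573 = 11² · 13; 533 = 13 · 41; 325 = 5² · 13
lcm takes max exponent of each prime: 2² · 5² · 7² · 11² · 13 · 41 = 316015700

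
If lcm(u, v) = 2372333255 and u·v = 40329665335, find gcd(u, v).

From gcd × lcm = uv: gcd = 40329665335 / 2372333255 = 17.

17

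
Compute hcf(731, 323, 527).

17

731 = 17 · 43; 323 = 17 · 19; 527 = 17 · 31
gcd takes min exponent of each prime: 17 = 17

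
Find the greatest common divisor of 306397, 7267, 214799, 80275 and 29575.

306397 = 7² · 13² · 37; 7267 = 13² · 43; 214799 = 13² · 31 · 41; 80275 = 5² · 13² · 19; 29575 = 5² · 7 · 13²
gcd takes min exponent of each prime: 13² = 169

169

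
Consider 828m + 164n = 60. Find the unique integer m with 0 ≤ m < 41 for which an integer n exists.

Reduce mod 164: 828m ≡ 60 (mod 164). With g = gcd(828, 164) = 4 dividing 60, divide through: 207m ≡ 15 (mod 41).
Since gcd(207, 41) = 1, m ≡ 15·(207)⁻¹ ≡ 28 (mod 41). Smallest non-negative: 28.

28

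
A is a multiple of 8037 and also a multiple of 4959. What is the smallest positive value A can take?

233073

gcd first: 8037 = 1·4959 + 3078; 4959 = 1·3078 + 1881; 3078 = 1·1881 + 1197; 1881 = 1·1197 + 684; 1197 = 1·684 + 513; 684 = 1·513 + 171; 513 = 3·171 + 0 → gcd = 171
lcm = 8037·4959/gcd = 39855483/171 = 233073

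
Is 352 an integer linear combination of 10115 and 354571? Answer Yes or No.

By Bézout, 10115s + 354571t = 352 has integer solutions iff gcd(10115, 354571) | 352.
Euclid: 354571 = 35·10115 + 546; 10115 = 18·546 + 287; 546 = 1·287 + 259; 287 = 1·259 + 28; 259 = 9·28 + 7; 28 = 4·7 + 0. gcd = 7; 352 mod 7 = 2. No.

No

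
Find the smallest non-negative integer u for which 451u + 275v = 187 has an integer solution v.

12

gcd(451, 275) = 11 (Euclid: 451 = 1·275 + 176; 275 = 1·176 + 99; 176 = 1·99 + 77; 99 = 1·77 + 22; 77 = 3·22 + 11; 22 = 2·11 + 0), and 11 | 187.
Extended Euclid: 451·(11) + 275·(-18) = 11. Scale by 17: u₀ = 187.
General solution u = u₀ + 25t; reducing mod 25 gives u = 12 (and v = -19).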